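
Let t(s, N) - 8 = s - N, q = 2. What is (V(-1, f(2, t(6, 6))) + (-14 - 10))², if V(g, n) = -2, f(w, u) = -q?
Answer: 676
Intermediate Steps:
t(s, N) = 8 + s - N (t(s, N) = 8 + (s - N) = 8 + s - N)
f(w, u) = -2 (f(w, u) = -1*2 = -2)
(V(-1, f(2, t(6, 6))) + (-14 - 10))² = (-2 + (-14 - 10))² = (-2 - 24)² = (-26)² = 676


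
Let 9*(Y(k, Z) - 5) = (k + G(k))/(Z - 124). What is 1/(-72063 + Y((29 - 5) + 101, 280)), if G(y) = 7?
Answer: -117/8430775 ≈ -1.3878e-5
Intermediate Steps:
Y(k, Z) = 5 + (7 + k)/(9*(-124 + Z)) (Y(k, Z) = 5 + ((k + 7)/(Z - 124))/9 = 5 + ((7 + k)/(-124 + Z))/9 = 5 + (7 + k)/(9*(-124 + Z)))
1/(-72063 + Y((29 - 5) + 101, 280)) = 1/(-72063 + (-5573 + ((29 - 5) + 101) + 45*280)/(9*(-124 + 280))) = 1/(-72063 + (⅑)*(-5573 + (24 + 101) + 12600)/156) = 1/(-72063 + (⅑)*(1/156)*(-5573 + 125 + 12600)) = 1/(-72063 + (⅑)*(1/156)*7152) = 1/(-72063 + 596/117) = 1/(-8430775/117) = -117/8430775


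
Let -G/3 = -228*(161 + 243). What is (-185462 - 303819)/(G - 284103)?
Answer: 489281/7767 ≈ 62.995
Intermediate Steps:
G = 276336 (G = -(-684)*(161 + 243) = -(-684)*404 = -3*(-92112) = 276336)
(-185462 - 303819)/(G - 284103) = (-185462 - 303819)/(276336 - 284103) = -489281/(-7767) = -489281*(-1/7767) = 489281/7767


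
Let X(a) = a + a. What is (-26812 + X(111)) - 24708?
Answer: -51298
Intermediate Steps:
X(a) = 2*a
(-26812 + X(111)) - 24708 = (-26812 + 2*111) - 24708 = (-26812 + 222) - 24708 = -26590 - 24708 = -51298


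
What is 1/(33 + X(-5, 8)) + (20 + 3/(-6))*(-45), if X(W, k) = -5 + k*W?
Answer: -10531/12 ≈ -877.58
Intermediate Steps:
X(W, k) = -5 + W*k
1/(33 + X(-5, 8)) + (20 + 3/(-6))*(-45) = 1/(33 + (-5 - 5*8)) + (20 + 3/(-6))*(-45) = 1/(33 + (-5 - 40)) + (20 + 3*(-⅙))*(-45) = 1/(33 - 45) + (20 - ½)*(-45) = 1/(-12) + (39/2)*(-45) = -1/12 - 1755/2 = -10531/12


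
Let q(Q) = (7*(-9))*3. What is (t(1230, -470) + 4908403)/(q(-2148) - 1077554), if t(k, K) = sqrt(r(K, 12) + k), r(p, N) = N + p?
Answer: -4908403/1077743 - 2*sqrt(193)/1077743 ≈ -4.5544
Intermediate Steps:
t(k, K) = sqrt(12 + K + k) (t(k, K) = sqrt((12 + K) + k) = sqrt(12 + K + k))
q(Q) = -189 (q(Q) = -63*3 = -189)
(t(1230, -470) + 4908403)/(q(-2148) - 1077554) = (sqrt(12 - 470 + 1230) + 4908403)/(-189 - 1077554) = (sqrt(772) + 4908403)/(-1077743) = (2*sqrt(193) + 4908403)*(-1/1077743) = (4908403 + 2*sqrt(193))*(-1/1077743) = -4908403/1077743 - 2*sqrt(193)/1077743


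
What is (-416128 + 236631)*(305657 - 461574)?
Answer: 27986633749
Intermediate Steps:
(-416128 + 236631)*(305657 - 461574) = -179497*(-155917) = 27986633749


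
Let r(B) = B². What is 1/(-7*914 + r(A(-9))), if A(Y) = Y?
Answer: -1/6317 ≈ -0.00015830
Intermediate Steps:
1/(-7*914 + r(A(-9))) = 1/(-7*914 + (-9)²) = 1/(-6398 + 81) = 1/(-6317) = -1/6317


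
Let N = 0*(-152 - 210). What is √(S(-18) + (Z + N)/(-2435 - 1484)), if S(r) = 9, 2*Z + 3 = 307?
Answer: √137631361/3919 ≈ 2.9935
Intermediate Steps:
Z = 152 (Z = -3/2 + (½)*307 = -3/2 + 307/2 = 152)
N = 0 (N = 0*(-362) = 0)
√(S(-18) + (Z + N)/(-2435 - 1484)) = √(9 + (152 + 0)/(-2435 - 1484)) = √(9 + 152/(-3919)) = √(9 + 152*(-1/3919)) = √(9 - 152/3919) = √(35119/3919) = √137631361/3919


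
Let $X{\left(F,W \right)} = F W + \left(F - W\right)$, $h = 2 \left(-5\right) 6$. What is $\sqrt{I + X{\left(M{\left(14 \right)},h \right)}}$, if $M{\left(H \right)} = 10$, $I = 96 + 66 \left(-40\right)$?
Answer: $i \sqrt{3074} \approx 55.444 i$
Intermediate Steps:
$h = -60$ ($h = \left(-10\right) 6 = -60$)
$I = -2544$ ($I = 96 - 2640 = -2544$)
$X{\left(F,W \right)} = F - W + F W$
$\sqrt{I + X{\left(M{\left(14 \right)},h \right)}} = \sqrt{-2544 + \left(10 - -60 + 10 \left(-60\right)\right)} = \sqrt{-2544 + \left(10 + 60 - 600\right)} = \sqrt{-2544 - 530} = \sqrt{-3074} = i \sqrt{3074}$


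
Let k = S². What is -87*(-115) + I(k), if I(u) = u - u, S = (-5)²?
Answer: 10005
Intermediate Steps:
S = 25
k = 625 (k = 25² = 625)
I(u) = 0
-87*(-115) + I(k) = -87*(-115) + 0 = 10005 + 0 = 10005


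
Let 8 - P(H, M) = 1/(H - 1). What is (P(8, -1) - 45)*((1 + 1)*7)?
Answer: -520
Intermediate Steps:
P(H, M) = 8 - 1/(-1 + H) (P(H, M) = 8 - 1/(H - 1) = 8 - 1/(-1 + H))
(P(8, -1) - 45)*((1 + 1)*7) = ((-9 + 8*8)/(-1 + 8) - 45)*((1 + 1)*7) = ((-9 + 64)/7 - 45)*(2*7) = ((⅐)*55 - 45)*14 = (55/7 - 45)*14 = -260/7*14 = -520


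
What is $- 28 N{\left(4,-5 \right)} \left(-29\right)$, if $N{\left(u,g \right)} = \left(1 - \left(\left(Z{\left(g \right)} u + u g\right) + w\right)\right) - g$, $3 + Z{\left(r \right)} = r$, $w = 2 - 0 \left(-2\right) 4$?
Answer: $45472$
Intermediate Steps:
$w = 2$ ($w = 2 - 0 \cdot 4 = 2 - 0 = 2 + 0 = 2$)
$Z{\left(r \right)} = -3 + r$
$N{\left(u,g \right)} = -1 - g - g u - u \left(-3 + g\right)$ ($N{\left(u,g \right)} = \left(1 - \left(\left(\left(-3 + g\right) u + u g\right) + 2\right)\right) - g = \left(1 - \left(\left(u \left(-3 + g\right) + g u\right) + 2\right)\right) - g = \left(1 - \left(\left(g u + u \left(-3 + g\right)\right) + 2\right)\right) - g = \left(1 - \left(2 + g u + u \left(-3 + g\right)\right)\right) - g = \left(-1 - g u - u \left(-3 + g\right)\right) - g = -1 - g - g u - u \left(-3 + g\right)$)
$- 28 N{\left(4,-5 \right)} \left(-29\right) = - 28 \left(-1 - -5 + 3 \cdot 4 - \left(-10\right) 4\right) \left(-29\right) = - 28 \left(-1 + 5 + 12 + 40\right) \left(-29\right) = \left(-28\right) 56 \left(-29\right) = \left(-1568\right) \left(-29\right) = 45472$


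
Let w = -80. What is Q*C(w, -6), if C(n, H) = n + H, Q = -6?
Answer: 516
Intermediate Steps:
C(n, H) = H + n
Q*C(w, -6) = -6*(-6 - 80) = -6*(-86) = 516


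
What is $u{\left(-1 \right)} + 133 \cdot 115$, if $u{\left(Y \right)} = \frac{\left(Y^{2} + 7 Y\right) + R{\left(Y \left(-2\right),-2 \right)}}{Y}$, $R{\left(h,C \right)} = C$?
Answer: $15303$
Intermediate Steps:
$u{\left(Y \right)} = \frac{-2 + Y^{2} + 7 Y}{Y}$ ($u{\left(Y \right)} = \frac{\left(Y^{2} + 7 Y\right) - 2}{Y} = \frac{-2 + Y^{2} + 7 Y}{Y}$)
$u{\left(-1 \right)} + 133 \cdot 115 = \left(7 - 1 - \frac{2}{-1}\right) + 133 \cdot 115 = \left(7 - 1 - -2\right) + 15295 = \left(7 - 1 + 2\right) + 15295 = 8 + 15295 = 15303$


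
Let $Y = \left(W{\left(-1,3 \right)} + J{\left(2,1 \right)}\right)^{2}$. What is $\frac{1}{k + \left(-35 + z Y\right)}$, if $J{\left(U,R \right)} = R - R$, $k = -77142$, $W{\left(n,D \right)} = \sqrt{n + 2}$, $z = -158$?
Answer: $- \frac{1}{77335} \approx -1.2931 \cdot 10^{-5}$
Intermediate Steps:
$W{\left(n,D \right)} = \sqrt{2 + n}$
$J{\left(U,R \right)} = 0$
$Y = 1$ ($Y = \left(\sqrt{2 - 1} + 0\right)^{2} = \left(\sqrt{1} + 0\right)^{2} = \left(1 + 0\right)^{2} = 1^{2} = 1$)
$\frac{1}{k + \left(-35 + z Y\right)} = \frac{1}{-77142 - 193} = \frac{1}{-77335} = - \frac{1}{77335}$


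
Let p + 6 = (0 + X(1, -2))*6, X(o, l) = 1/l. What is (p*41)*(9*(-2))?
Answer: 6642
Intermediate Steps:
X(o, l) = 1/l
p = -9 (p = -6 + (0 + 1/(-2))*6 = -6 + (0 - 1/2)*6 = -6 - 1/2*6 = -6 - 3 = -9)
(p*41)*(9*(-2)) = (-9*41)*(9*(-2)) = -369*(-18) = 6642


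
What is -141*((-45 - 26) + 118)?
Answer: -6627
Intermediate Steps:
-141*((-45 - 26) + 118) = -141*(-71 + 118) = -141*47 = -6627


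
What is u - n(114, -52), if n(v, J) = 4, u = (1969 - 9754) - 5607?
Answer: -13396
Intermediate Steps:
u = -13392 (u = -7785 - 5607 = -13392)
u - n(114, -52) = -13392 - 1*4 = -13392 - 4 = -13396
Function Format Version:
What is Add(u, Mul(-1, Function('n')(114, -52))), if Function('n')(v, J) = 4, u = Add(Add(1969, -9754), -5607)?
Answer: -13396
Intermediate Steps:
u = -13392 (u = Add(-7785, -5607) = -13392)
Add(u, Mul(-1, Function('n')(114, -52))) = Add(-13392, Mul(-1, 4)) = Add(-13392, -4) = -13396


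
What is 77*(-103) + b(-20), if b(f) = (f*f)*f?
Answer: -15931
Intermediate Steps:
b(f) = f³ (b(f) = f²*f = f³)
77*(-103) + b(-20) = 77*(-103) + (-20)³ = -7931 - 8000 = -15931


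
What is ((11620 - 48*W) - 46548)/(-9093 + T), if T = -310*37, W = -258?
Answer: 22544/20563 ≈ 1.0963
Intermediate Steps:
T = -11470
((11620 - 48*W) - 46548)/(-9093 + T) = ((11620 - 48*(-258)) - 46548)/(-9093 - 11470) = ((11620 - 1*(-12384)) - 46548)/(-20563) = ((11620 + 12384) - 46548)*(-1/20563) = (24004 - 46548)*(-1/20563) = -22544*(-1/20563) = 22544/20563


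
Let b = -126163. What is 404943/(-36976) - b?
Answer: 4664598145/36976 ≈ 1.2615e+5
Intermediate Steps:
404943/(-36976) - b = 404943/(-36976) - 1*(-126163) = 404943*(-1/36976) + 126163 = -404943/36976 + 126163 = 4664598145/36976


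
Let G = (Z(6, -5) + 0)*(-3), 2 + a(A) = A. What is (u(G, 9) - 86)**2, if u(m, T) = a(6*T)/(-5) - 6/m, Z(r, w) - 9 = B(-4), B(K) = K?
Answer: 9216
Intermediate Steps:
Z(r, w) = 5 (Z(r, w) = 9 - 4 = 5)
a(A) = -2 + A
G = -15 (G = (5 + 0)*(-3) = 5*(-3) = -15)
u(m, T) = 2/5 - 6/m - 6*T/5 (u(m, T) = (-2 + 6*T)/(-5) - 6/m = (-2 + 6*T)*(-1/5) - 6/m = (2/5 - 6*T/5) - 6/m = 2/5 - 6/m - 6*T/5)
(u(G, 9) - 86)**2 = ((2/5 - 6/(-15) - 6/5*9) - 86)**2 = ((2/5 - 6*(-1/15) - 54/5) - 86)**2 = ((2/5 + 2/5 - 54/5) - 86)**2 = (-10 - 86)**2 = (-96)**2 = 9216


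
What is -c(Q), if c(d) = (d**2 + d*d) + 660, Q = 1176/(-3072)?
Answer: -5409121/8192 ≈ -660.29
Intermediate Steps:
Q = -49/128 (Q = 1176*(-1/3072) = -49/128 ≈ -0.38281)
c(d) = 660 + 2*d**2 (c(d) = (d**2 + d**2) + 660 = 2*d**2 + 660 = 660 + 2*d**2)
-c(Q) = -(660 + 2*(-49/128)**2) = -(660 + 2*(2401/16384)) = -(660 + 2401/8192) = -1*5409121/8192 = -5409121/8192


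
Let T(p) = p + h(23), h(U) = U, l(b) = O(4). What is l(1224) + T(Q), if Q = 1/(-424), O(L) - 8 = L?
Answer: 14839/424 ≈ 34.998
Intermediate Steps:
O(L) = 8 + L
Q = -1/424 ≈ -0.0023585
l(b) = 12 (l(b) = 8 + 4 = 12)
T(p) = 23 + p (T(p) = p + 23 = 23 + p)
l(1224) + T(Q) = 12 + (23 - 1/424) = 12 + 9751/424 = 14839/424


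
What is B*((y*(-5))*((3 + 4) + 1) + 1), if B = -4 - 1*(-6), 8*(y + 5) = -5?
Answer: 452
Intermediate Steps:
y = -45/8 (y = -5 + (⅛)*(-5) = -5 - 5/8 = -45/8 ≈ -5.6250)
B = 2 (B = -4 + 6 = 2)
B*((y*(-5))*((3 + 4) + 1) + 1) = 2*((-45/8*(-5))*((3 + 4) + 1) + 1) = 2*(225*(7 + 1)/8 + 1) = 2*((225/8)*8 + 1) = 2*(225 + 1) = 2*226 = 452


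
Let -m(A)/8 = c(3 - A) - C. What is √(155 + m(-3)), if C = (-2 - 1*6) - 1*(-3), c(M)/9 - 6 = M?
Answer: I*√749 ≈ 27.368*I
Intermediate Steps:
c(M) = 54 + 9*M
C = -5 (C = (-2 - 6) + 3 = -8 + 3 = -5)
m(A) = -688 + 72*A (m(A) = -8*((54 + 9*(3 - A)) - 1*(-5)) = -8*((54 + (27 - 9*A)) + 5) = -8*((81 - 9*A) + 5) = -8*(86 - 9*A) = -688 + 72*A)
√(155 + m(-3)) = √(155 + (-688 + 72*(-3))) = √(155 + (-688 - 216)) = √(155 - 904) = √(-749) = I*√749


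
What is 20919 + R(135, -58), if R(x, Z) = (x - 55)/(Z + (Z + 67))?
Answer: 1024951/49 ≈ 20917.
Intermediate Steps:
R(x, Z) = (-55 + x)/(67 + 2*Z) (R(x, Z) = (-55 + x)/(Z + (67 + Z)) = (-55 + x)/(67 + 2*Z))
20919 + R(135, -58) = 20919 + (-55 + 135)/(67 + 2*(-58)) = 20919 + 80/(67 - 116) = 20919 + 80/(-49) = 20919 - 1/49*80 = 20919 - 80/49 = 1024951/49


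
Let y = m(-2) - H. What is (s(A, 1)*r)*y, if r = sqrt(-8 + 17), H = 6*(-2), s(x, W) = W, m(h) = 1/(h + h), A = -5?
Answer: 141/4 ≈ 35.250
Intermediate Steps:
m(h) = 1/(2*h)
H = -12
r = 3 (r = sqrt(9) = 3)
y = 47/4 (y = (1/2)/(-2) - 1*(-12) = (1/2)*(-1/2) + 12 = -1/4 + 12 = 47/4 ≈ 11.750)
(s(A, 1)*r)*y = (1*3)*(47/4) = 3*(47/4) = 141/4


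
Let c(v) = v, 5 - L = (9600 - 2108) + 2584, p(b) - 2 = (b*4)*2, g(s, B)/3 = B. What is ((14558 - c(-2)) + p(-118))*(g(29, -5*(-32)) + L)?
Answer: -130610238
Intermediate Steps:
g(s, B) = 3*B
p(b) = 2 + 8*b (p(b) = 2 + (b*4)*2 = 2 + (4*b)*2 = 2 + 8*b)
L = -10071 (L = 5 - ((9600 - 2108) + 2584) = 5 - (7492 + 2584) = 5 - 1*10076 = 5 - 10076 = -10071)
((14558 - c(-2)) + p(-118))*(g(29, -5*(-32)) + L) = ((14558 - 1*(-2)) + (2 + 8*(-118)))*(3*(-5*(-32)) - 10071) = ((14558 + 2) + (2 - 944))*(3*160 - 10071) = (14560 - 942)*(480 - 10071) = 13618*(-9591) = -130610238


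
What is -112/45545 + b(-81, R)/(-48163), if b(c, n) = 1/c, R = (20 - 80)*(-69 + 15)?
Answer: -436889191/177680290635 ≈ -0.0024588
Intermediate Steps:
R = 3240 (R = -60*(-54) = 3240)
-112/45545 + b(-81, R)/(-48163) = -112/45545 + 1/(-81*(-48163)) = -112*1/45545 - 1/81*(-1/48163) = -112/45545 + 1/3901203 = -436889191/177680290635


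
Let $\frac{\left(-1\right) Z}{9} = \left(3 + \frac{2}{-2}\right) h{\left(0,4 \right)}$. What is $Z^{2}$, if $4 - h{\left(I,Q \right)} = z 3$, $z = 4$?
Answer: $20736$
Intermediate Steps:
$h{\left(I,Q \right)} = -8$ ($h{\left(I,Q \right)} = 4 - 4 \cdot 3 = 4 - 12 = -8$)
$Z = 144$ ($Z = - 9 \left(3 + \frac{2}{-2}\right) \left(-8\right) = - 9 \left(3 + 2 \left(- \frac{1}{2}\right)\right) \left(-8\right) = - 9 \left(3 - 1\right) \left(-8\right) = - 9 \cdot 2 \left(-8\right) = \left(-9\right) \left(-16\right) = 144$)
$Z^{2} = 144^{2} = 20736$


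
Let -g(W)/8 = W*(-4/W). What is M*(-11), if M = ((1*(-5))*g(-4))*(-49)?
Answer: -86240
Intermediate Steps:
g(W) = 32 (g(W) = -8*W*(-4/W) = -8*(-4) = 32)
M = 7840 (M = ((1*(-5))*32)*(-49) = -5*32*(-49) = -160*(-49) = 7840)
M*(-11) = 7840*(-11) = -86240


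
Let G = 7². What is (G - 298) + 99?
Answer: -150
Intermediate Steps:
G = 49
(G - 298) + 99 = (49 - 298) + 99 = -249 + 99 = -150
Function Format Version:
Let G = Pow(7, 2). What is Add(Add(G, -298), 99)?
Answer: -150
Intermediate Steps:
G = 49
Add(Add(G, -298), 99) = Add(Add(49, -298), 99) = Add(-249, 99) = -150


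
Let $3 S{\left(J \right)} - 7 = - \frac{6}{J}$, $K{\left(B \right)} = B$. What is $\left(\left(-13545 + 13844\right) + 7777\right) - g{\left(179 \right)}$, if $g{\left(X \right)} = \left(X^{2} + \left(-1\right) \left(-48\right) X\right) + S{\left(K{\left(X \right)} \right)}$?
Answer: $- \frac{17484356}{537} \approx -32559.0$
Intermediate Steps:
$S{\left(J \right)} = \frac{7}{3} - \frac{2}{J}$ ($S{\left(J \right)} = \frac{7}{3} + \frac{\left(-6\right) \frac{1}{J}}{3} = \frac{7}{3} - \frac{2}{J}$)
$g{\left(X \right)} = \frac{7}{3} + X^{2} - \frac{2}{X} + 48 X$ ($g{\left(X \right)} = \left(X^{2} + \left(-1\right) \left(-48\right) X\right) + \left(\frac{7}{3} - \frac{2}{X}\right) = \left(X^{2} + 48 X\right) + \left(\frac{7}{3} - \frac{2}{X}\right) = \frac{7}{3} + X^{2} - \frac{2}{X} + 48 X$)
$\left(\left(-13545 + 13844\right) + 7777\right) - g{\left(179 \right)} = \left(\left(-13545 + 13844\right) + 7777\right) - \left(\frac{7}{3} + 179^{2} - \frac{2}{179} + 48 \cdot 179\right) = \left(299 + 7777\right) - \left(\frac{7}{3} + 32041 - \frac{2}{179} + 8592\right) = 8076 - \left(\frac{7}{3} + 32041 - \frac{2}{179} + 8592\right) = 8076 - \frac{21821168}{537} = - \frac{17484356}{537}$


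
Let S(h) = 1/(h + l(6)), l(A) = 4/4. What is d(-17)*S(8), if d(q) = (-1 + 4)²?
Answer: 1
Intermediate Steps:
l(A) = 1 (l(A) = 4*(¼) = 1)
d(q) = 9 (d(q) = 3² = 9)
S(h) = 1/(1 + h) (S(h) = 1/(h + 1) = 1/(1 + h))
d(-17)*S(8) = 9/(1 + 8) = 9/9 = 9*(⅑) = 1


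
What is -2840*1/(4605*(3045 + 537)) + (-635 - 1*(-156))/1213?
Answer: -790460261/2000856843 ≈ -0.39506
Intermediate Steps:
-2840*1/(4605*(3045 + 537)) + (-635 - 1*(-156))/1213 = -2840/(4605/(1/3582)) + (-635 + 156)*(1/1213) = -2840/(4605/(1/3582)) - 479*1/1213 = -2840/(4605*3582) - 479/1213 = -2840/16495110 - 479/1213 = -2840*1/16495110 - 479/1213 = -284/1649511 - 479/1213 = -790460261/2000856843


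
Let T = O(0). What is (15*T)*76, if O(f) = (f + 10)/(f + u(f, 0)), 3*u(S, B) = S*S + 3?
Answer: 11400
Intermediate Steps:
u(S, B) = 1 + S²/3 (u(S, B) = (S*S + 3)/3 = (S² + 3)/3 = (3 + S²)/3 = 1 + S²/3)
O(f) = (10 + f)/(1 + f + f²/3) (O(f) = (f + 10)/(f + (1 + f²/3)) = (10 + f)/(1 + f + f²/3))
T = 10 (T = 3*(10 + 0)/(3 + 0² + 3*0) = 3*10/(3 + 0 + 0) = 3*10/3 = 3*(⅓)*10 = 10)
(15*T)*76 = (15*10)*76 = 150*76 = 11400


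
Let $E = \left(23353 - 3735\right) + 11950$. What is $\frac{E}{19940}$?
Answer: $\frac{7892}{4985} \approx 1.5831$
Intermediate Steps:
$E = 31568$ ($E = 19618 + 11950 = 31568$)
$\frac{E}{19940} = \frac{31568}{19940} = 31568 \cdot \frac{1}{19940} = \frac{7892}{4985}$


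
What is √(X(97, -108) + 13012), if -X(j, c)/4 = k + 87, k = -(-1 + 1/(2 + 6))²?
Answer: √202673/4 ≈ 112.55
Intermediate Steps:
k = -49/64 (k = -(-1 + 1/8)² = -(-1 + ⅛)² = -(-7/8)² = -1*49/64 = -49/64 ≈ -0.76563)
X(j, c) = -5519/16 (X(j, c) = -4*(-49/64 + 87) = -4*5519/64 = -5519/16)
√(X(97, -108) + 13012) = √(-5519/16 + 13012) = √(202673/16) = √202673/4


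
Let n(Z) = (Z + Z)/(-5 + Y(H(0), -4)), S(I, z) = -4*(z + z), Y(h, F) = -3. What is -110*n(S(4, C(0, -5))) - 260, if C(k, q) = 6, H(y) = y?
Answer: -1580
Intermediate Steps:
S(I, z) = -8*z
n(Z) = -Z/4 (n(Z) = (Z + Z)/(-5 - 3) = (2*Z)/(-8) = (2*Z)*(-1/8) = -Z/4)
-110*n(S(4, C(0, -5))) - 260 = -(-55)*(-8*6)/2 - 260 = -(-55)*(-48)/2 - 260 = -110*12 - 260 = -1320 - 260 = -1580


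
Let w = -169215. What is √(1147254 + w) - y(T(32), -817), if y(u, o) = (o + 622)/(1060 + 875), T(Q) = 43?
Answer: 13/129 + 3*√108671 ≈ 989.06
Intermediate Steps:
y(u, o) = 622/1935 + o/1935 (y(u, o) = (622 + o)/1935 = (622 + o)*(1/1935) = 622/1935 + o/1935)
√(1147254 + w) - y(T(32), -817) = √(1147254 - 169215) - (622/1935 + (1/1935)*(-817)) = √978039 - (622/1935 - 19/45) = 3*√108671 - 1*(-13/129) = 3*√108671 + 13/129 = 13/129 + 3*√108671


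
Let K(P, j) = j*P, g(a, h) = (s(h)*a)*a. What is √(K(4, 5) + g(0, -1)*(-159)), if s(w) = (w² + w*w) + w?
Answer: 2*√5 ≈ 4.4721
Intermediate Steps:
s(w) = w + 2*w² (s(w) = (w² + w²) + w = 2*w² + w = w + 2*w²)
g(a, h) = h*a²*(1 + 2*h) (g(a, h) = ((h*(1 + 2*h))*a)*a = (a*h*(1 + 2*h))*a = h*a²*(1 + 2*h))
K(P, j) = P*j
√(K(4, 5) + g(0, -1)*(-159)) = √(4*5 - 1*0²*(1 + 2*(-1))*(-159)) = √(20 - 1*0*(1 - 2)*(-159)) = √(20 - 1*0*(-1)*(-159)) = √(20 + 0*(-159)) = √(20 + 0) = √20 = 2*√5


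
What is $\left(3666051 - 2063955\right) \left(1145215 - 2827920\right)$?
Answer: $-2695854949680$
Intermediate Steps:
$\left(3666051 - 2063955\right) \left(1145215 - 2827920\right) = 1602096 \left(1145215 - 2827920\right) = 1602096 \left(-1682705\right) = -2695854949680$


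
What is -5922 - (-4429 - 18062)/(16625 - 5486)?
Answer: -21980889/3713 ≈ -5920.0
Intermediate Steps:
-5922 - (-4429 - 18062)/(16625 - 5486) = -5922 - (-22491)/11139 = -5922 - 1*(-7497/3713) = -5922 + 7497/3713 = -21980889/3713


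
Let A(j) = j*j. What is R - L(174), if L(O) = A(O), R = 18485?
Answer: -11791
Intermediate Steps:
A(j) = j**2
L(O) = O**2
R - L(174) = 18485 - 1*174**2 = 18485 - 1*30276 = 18485 - 30276 = -11791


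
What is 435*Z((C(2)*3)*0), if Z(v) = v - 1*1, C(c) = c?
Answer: -435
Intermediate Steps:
Z(v) = -1 + v (Z(v) = v - 1 = -1 + v)
435*Z((C(2)*3)*0) = 435*(-1 + (2*3)*0) = 435*(-1 + 6*0) = 435*(-1 + 0) = 435*(-1) = -435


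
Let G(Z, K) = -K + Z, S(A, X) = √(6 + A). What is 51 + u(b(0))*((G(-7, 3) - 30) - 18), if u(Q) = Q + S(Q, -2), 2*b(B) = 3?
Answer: -36 - 29*√30 ≈ -194.84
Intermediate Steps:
b(B) = 3/2 (b(B) = (½)*3 = 3/2)
G(Z, K) = Z - K
u(Q) = Q + √(6 + Q)
51 + u(b(0))*((G(-7, 3) - 30) - 18) = 51 + (3/2 + √(6 + 3/2))*(((-7 - 1*3) - 30) - 18) = 51 + (3/2 + √(15/2))*(((-7 - 3) - 30) - 18) = 51 + (3/2 + √30/2)*((-10 - 30) - 18) = 51 + (3/2 + √30/2)*(-40 - 18) = 51 + (3/2 + √30/2)*(-58) = 51 + (-87 - 29*√30) = -36 - 29*√30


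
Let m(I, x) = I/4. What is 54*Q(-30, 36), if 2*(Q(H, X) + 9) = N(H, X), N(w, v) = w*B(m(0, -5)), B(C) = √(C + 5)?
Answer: -486 - 810*√5 ≈ -2297.2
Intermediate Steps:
m(I, x) = I/4 (m(I, x) = I*(¼) = I/4)
B(C) = √(5 + C)
N(w, v) = w*√5 (N(w, v) = w*√(5 + (¼)*0) = w*√(5 + 0) = w*√5)
Q(H, X) = -9 + H*√5/2 (Q(H, X) = -9 + (H*√5)/2 = -9 + H*√5/2)
54*Q(-30, 36) = 54*(-9 + (½)*(-30)*√5) = 54*(-9 - 15*√5) = -486 - 810*√5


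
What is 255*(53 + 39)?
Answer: 23460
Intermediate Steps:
255*(53 + 39) = 255*92 = 23460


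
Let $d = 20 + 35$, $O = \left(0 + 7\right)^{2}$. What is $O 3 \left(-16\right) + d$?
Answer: $-2297$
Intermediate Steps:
$O = 49$ ($O = 7^{2} = 49$)
$d = 55$
$O 3 \left(-16\right) + d = 49 \cdot 3 \left(-16\right) + 55 = 49 \left(-48\right) + 55 = -2352 + 55 = -2297$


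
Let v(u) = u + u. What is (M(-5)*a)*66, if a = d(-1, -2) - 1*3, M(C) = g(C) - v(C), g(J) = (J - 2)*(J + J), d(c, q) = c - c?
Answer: -15840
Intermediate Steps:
d(c, q) = 0
g(J) = 2*J*(-2 + J) (g(J) = (-2 + J)*(2*J) = 2*J*(-2 + J))
v(u) = 2*u
M(C) = -2*C + 2*C*(-2 + C) (M(C) = 2*C*(-2 + C) - 2*C = -2*C + 2*C*(-2 + C))
a = -3 (a = 0 - 1*3 = 0 - 3 = -3)
(M(-5)*a)*66 = ((2*(-5)*(-3 - 5))*(-3))*66 = ((2*(-5)*(-8))*(-3))*66 = (80*(-3))*66 = -240*66 = -15840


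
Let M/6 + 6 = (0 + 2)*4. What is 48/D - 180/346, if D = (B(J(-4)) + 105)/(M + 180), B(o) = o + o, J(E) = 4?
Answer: 1584198/19549 ≈ 81.037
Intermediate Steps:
B(o) = 2*o
M = 12 (M = -36 + 6*((0 + 2)*4) = -36 + 6*(2*4) = -36 + 6*8 = -36 + 48 = 12)
D = 113/192 (D = (2*4 + 105)/(12 + 180) = (8 + 105)/192 = 113*(1/192) = 113/192 ≈ 0.58854)
48/D - 180/346 = 48/(113/192) - 180/346 = 48*(192/113) - 180*1/346 = 9216/113 - 90/173 = 1584198/19549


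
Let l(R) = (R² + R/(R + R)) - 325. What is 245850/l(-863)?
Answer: 491700/1488889 ≈ 0.33025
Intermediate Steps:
l(R) = -649/2 + R² (l(R) = (R² + R/((2*R))) - 325 = (R² + (1/(2*R))*R) - 325 = (R² + ½) - 325 = (½ + R²) - 325 = -649/2 + R²)
245850/l(-863) = 245850/(-649/2 + (-863)²) = 245850/(-649/2 + 744769) = 245850/(1488889/2) = 245850*(2/1488889) = 491700/1488889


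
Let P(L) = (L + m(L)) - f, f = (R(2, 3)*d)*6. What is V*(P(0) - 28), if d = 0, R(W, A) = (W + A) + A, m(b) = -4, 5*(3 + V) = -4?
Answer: 608/5 ≈ 121.60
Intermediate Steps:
V = -19/5 (V = -3 + (⅕)*(-4) = -3 - ⅘ = -19/5 ≈ -3.8000)
R(W, A) = W + 2*A (R(W, A) = (A + W) + A = W + 2*A)
f = 0 (f = ((2 + 2*3)*0)*6 = ((2 + 6)*0)*6 = (8*0)*6 = 0*6 = 0)
P(L) = -4 + L (P(L) = (L - 4) - 1*0 = (-4 + L) + 0 = -4 + L)
V*(P(0) - 28) = -19*((-4 + 0) - 28)/5 = -19*(-4 - 28)/5 = -19/5*(-32) = 608/5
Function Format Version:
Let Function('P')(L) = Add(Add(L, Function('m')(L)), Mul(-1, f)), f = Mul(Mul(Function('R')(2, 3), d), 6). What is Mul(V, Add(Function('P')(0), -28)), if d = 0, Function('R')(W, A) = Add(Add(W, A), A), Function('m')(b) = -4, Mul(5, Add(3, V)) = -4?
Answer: Rational(608, 5) ≈ 121.60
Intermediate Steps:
V = Rational(-19, 5) (V = Add(-3, Mul(Rational(1, 5), -4)) = Add(-3, Rational(-4, 5)) = Rational(-19, 5) ≈ -3.8000)
Function('R')(W, A) = Add(W, Mul(2, A)) (Function('R')(W, A) = Add(Add(A, W), A) = Add(W, Mul(2, A)))
f = 0 (f = Mul(Mul(Add(2, Mul(2, 3)), 0), 6) = Mul(Mul(Add(2, 6), 0), 6) = Mul(Mul(8, 0), 6) = Mul(0, 6) = 0)
Function('P')(L) = Add(-4, L) (Function('P')(L) = Add(Add(L, -4), Mul(-1, 0)) = Add(Add(-4, L), 0) = Add(-4, L))
Mul(V, Add(Function('P')(0), -28)) = Mul(Rational(-19, 5), Add(Add(-4, 0), -28)) = Mul(Rational(-19, 5), Add(-4, -28)) = Mul(Rational(-19, 5), -32) = Rational(608, 5)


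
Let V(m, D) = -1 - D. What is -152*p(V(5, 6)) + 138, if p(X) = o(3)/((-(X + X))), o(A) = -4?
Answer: 1270/7 ≈ 181.43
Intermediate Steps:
p(X) = 2/X (p(X) = -4*(-1/(X + X)) = -4*(-1/(2*X)) = -(-2)/X = 2/X)
-152*p(V(5, 6)) + 138 = -304/(-1 - 1*6) + 138 = -304/(-1 - 6) + 138 = -304/(-7) + 138 = -304*(-1)/7 + 138 = -152*(-2/7) + 138 = 304/7 + 138 = 1270/7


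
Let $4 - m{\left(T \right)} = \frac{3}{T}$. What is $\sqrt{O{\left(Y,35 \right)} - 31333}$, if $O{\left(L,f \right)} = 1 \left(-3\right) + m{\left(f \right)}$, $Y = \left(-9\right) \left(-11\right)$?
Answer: $\frac{33 i \sqrt{35245}}{35} \approx 177.01 i$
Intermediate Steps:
$Y = 99$
$m{\left(T \right)} = 4 - \frac{3}{T}$
$O{\left(L,f \right)} = 1 - \frac{3}{f}$ ($O{\left(L,f \right)} = 1 \left(-3\right) + \left(4 - \frac{3}{f}\right) = -3 + \left(4 - \frac{3}{f}\right) = 1 - \frac{3}{f}$)
$\sqrt{O{\left(Y,35 \right)} - 31333} = \sqrt{\frac{-3 + 35}{35} - 31333} = \sqrt{\frac{1}{35} \cdot 32 - 31333} = \sqrt{\frac{32}{35} - 31333} = \sqrt{- \frac{1096623}{35}} = \frac{33 i \sqrt{35245}}{35}$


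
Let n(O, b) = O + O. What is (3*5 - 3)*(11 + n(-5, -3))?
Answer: 12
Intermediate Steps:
n(O, b) = 2*O
(3*5 - 3)*(11 + n(-5, -3)) = (3*5 - 3)*(11 + 2*(-5)) = (15 - 3)*(11 - 10) = 12*1 = 12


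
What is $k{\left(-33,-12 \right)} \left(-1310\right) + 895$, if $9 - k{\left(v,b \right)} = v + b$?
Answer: $-69845$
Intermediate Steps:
$k{\left(v,b \right)} = 9 - b - v$ ($k{\left(v,b \right)} = 9 - \left(v + b\right) = 9 - \left(b + v\right) = 9 - b - v$)
$k{\left(-33,-12 \right)} \left(-1310\right) + 895 = \left(9 - -12 - -33\right) \left(-1310\right) + 895 = \left(9 + 12 + 33\right) \left(-1310\right) + 895 = 54 \left(-1310\right) + 895 = -70740 + 895 = -69845$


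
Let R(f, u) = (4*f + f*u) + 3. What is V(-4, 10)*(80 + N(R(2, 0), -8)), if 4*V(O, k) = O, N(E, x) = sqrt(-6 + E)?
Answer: -80 - sqrt(5) ≈ -82.236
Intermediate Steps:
R(f, u) = 3 + 4*f + f*u
V(O, k) = O/4
V(-4, 10)*(80 + N(R(2, 0), -8)) = ((1/4)*(-4))*(80 + sqrt(-6 + (3 + 4*2 + 2*0))) = -(80 + sqrt(-6 + (3 + 8 + 0))) = -(80 + sqrt(-6 + 11)) = -(80 + sqrt(5)) = -80 - sqrt(5)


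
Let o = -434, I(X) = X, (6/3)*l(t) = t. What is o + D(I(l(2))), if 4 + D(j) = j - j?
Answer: -438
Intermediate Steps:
l(t) = t/2
D(j) = -4 (D(j) = -4 + (j - j) = -4 + 0 = -4)
o + D(I(l(2))) = -434 - 4 = -438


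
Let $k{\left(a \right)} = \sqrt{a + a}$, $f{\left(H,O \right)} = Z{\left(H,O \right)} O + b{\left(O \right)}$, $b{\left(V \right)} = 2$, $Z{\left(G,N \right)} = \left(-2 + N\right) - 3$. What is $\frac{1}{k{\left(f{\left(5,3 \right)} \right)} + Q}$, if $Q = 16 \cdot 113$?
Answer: $\frac{226}{408609} - \frac{i \sqrt{2}}{1634436} \approx 0.0005531 - 8.6526 \cdot 10^{-7} i$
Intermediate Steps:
$Z{\left(G,N \right)} = -5 + N$
$f{\left(H,O \right)} = 2 + O \left(-5 + O\right)$ ($f{\left(H,O \right)} = \left(-5 + O\right) O + 2 = O \left(-5 + O\right) + 2 = 2 + O \left(-5 + O\right)$)
$Q = 1808$
$k{\left(a \right)} = \sqrt{2} \sqrt{a}$ ($k{\left(a \right)} = \sqrt{2 a} = \sqrt{2} \sqrt{a}$)
$\frac{1}{k{\left(f{\left(5,3 \right)} \right)} + Q} = \frac{1}{\sqrt{2} \sqrt{2 + 3 \left(-5 + 3\right)} + 1808} = \frac{1}{\sqrt{2} \sqrt{2 + 3 \left(-2\right)} + 1808} = \frac{1}{\sqrt{2} \sqrt{2 - 6} + 1808} = \frac{1}{\sqrt{2} \sqrt{-4} + 1808} = \frac{1}{\sqrt{2} \cdot 2 i + 1808} = \frac{1}{2 i \sqrt{2} + 1808} = \frac{1}{1808 + 2 i \sqrt{2}}$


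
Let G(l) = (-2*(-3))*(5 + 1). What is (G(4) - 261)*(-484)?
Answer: 108900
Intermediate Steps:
G(l) = 36 (G(l) = 6*6 = 36)
(G(4) - 261)*(-484) = (36 - 261)*(-484) = -225*(-484) = 108900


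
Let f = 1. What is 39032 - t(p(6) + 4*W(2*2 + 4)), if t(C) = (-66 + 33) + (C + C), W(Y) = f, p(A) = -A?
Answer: 39069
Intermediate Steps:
W(Y) = 1
t(C) = -33 + 2*C
39032 - t(p(6) + 4*W(2*2 + 4)) = 39032 - (-33 + 2*(-1*6 + 4*1)) = 39032 - (-33 + 2*(-6 + 4)) = 39032 - (-33 + 2*(-2)) = 39032 - (-33 - 4) = 39032 - 1*(-37) = 39032 + 37 = 39069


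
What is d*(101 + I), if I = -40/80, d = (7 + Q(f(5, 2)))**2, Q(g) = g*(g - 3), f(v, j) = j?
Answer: 5025/2 ≈ 2512.5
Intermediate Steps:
Q(g) = g*(-3 + g)
d = 25 (d = (7 + 2*(-3 + 2))**2 = (7 + 2*(-1))**2 = (7 - 2)**2 = 5**2 = 25)
I = -1/2 (I = -40*1/80 = -1/2 ≈ -0.50000)
d*(101 + I) = 25*(101 - 1/2) = 25*(201/2) = 5025/2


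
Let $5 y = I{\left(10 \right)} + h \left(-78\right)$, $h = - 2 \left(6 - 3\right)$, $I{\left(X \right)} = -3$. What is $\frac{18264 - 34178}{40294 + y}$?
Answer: $- \frac{15914}{40387} \approx -0.39404$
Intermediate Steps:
$h = -6$ ($h = \left(-2\right) 3 = -6$)
$y = 93$ ($y = \frac{-3 - -468}{5} = \frac{-3 + 468}{5} = \frac{1}{5} \cdot 465 = 93$)
$\frac{18264 - 34178}{40294 + y} = \frac{18264 - 34178}{40294 + 93} = - \frac{15914}{40387}$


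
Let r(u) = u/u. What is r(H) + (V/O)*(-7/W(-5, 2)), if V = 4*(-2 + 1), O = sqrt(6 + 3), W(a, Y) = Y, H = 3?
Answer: 17/3 ≈ 5.6667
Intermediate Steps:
O = 3 (O = sqrt(9) = 3)
V = -4 (V = 4*(-1) = -4)
r(u) = 1
r(H) + (V/O)*(-7/W(-5, 2)) = 1 + (-4/3)*(-7/2) = 1 + (-4*1/3)*(-7*1/2) = 1 - 4/3*(-7/2) = 1 + 14/3 = 17/3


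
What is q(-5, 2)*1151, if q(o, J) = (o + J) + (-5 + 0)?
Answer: -9208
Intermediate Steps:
q(o, J) = -5 + J + o (q(o, J) = (J + o) - 5 = -5 + J + o)
q(-5, 2)*1151 = (-5 + 2 - 5)*1151 = -8*1151 = -9208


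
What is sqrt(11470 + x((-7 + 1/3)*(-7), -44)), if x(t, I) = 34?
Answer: 4*sqrt(719) ≈ 107.26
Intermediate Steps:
sqrt(11470 + x((-7 + 1/3)*(-7), -44)) = sqrt(11470 + 34) = sqrt(11504) = 4*sqrt(719)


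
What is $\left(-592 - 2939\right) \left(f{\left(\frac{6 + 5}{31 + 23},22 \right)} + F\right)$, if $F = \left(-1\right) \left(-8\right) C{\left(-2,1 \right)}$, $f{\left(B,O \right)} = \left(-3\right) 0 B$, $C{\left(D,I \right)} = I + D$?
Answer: $28248$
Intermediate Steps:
$C{\left(D,I \right)} = D + I$
$f{\left(B,O \right)} = 0$ ($f{\left(B,O \right)} = 0 B = 0$)
$F = -8$ ($F = \left(-1\right) \left(-8\right) \left(-2 + 1\right) = 8 \left(-1\right) = -8$)
$\left(-592 - 2939\right) \left(f{\left(\frac{6 + 5}{31 + 23},22 \right)} + F\right) = \left(-592 - 2939\right) \left(0 - 8\right) = \left(-3531\right) \left(-8\right) = 28248$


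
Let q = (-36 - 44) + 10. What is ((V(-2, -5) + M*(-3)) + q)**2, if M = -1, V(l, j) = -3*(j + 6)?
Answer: 4900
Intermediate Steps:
V(l, j) = -18 - 3*j (V(l, j) = -3*(6 + j) = -18 - 3*j)
q = -70 (q = -80 + 10 = -70)
((V(-2, -5) + M*(-3)) + q)**2 = (((-18 - 3*(-5)) - 1*(-3)) - 70)**2 = (((-18 + 15) + 3) - 70)**2 = ((-3 + 3) - 70)**2 = (0 - 70)**2 = (-70)**2 = 4900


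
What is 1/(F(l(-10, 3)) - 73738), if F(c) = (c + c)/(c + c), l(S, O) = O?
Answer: -1/73737 ≈ -1.3562e-5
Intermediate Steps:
F(c) = 1 (F(c) = (2*c)/((2*c)) = (2*c)*(1/(2*c)) = 1)
1/(F(l(-10, 3)) - 73738) = 1/(1 - 73738) = 1/(-73737) = -1/73737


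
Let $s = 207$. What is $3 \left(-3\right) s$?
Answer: $-1863$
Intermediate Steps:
$3 \left(-3\right) s = 3 \left(-3\right) 207 = \left(-9\right) 207 = -1863$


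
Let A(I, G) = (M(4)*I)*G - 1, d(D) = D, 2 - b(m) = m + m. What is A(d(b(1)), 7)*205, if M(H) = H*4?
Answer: -205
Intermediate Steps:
M(H) = 4*H
b(m) = 2 - 2*m (b(m) = 2 - (m + m) = 2 - 2*m)
A(I, G) = -1 + 16*G*I (A(I, G) = ((4*4)*I)*G - 1 = (16*I)*G - 1 = 16*G*I - 1 = -1 + 16*G*I)
A(d(b(1)), 7)*205 = (-1 + 16*7*(2 - 2*1))*205 = (-1 + 16*7*(2 - 2))*205 = (-1 + 16*7*0)*205 = (-1 + 0)*205 = -1*205 = -205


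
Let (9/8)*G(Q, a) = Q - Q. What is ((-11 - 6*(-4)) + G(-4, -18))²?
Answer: 169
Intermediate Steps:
G(Q, a) = 0 (G(Q, a) = 8*(Q - Q)/9 = (8/9)*0 = 0)
((-11 - 6*(-4)) + G(-4, -18))² = ((-11 - 6*(-4)) + 0)² = ((-11 + 24) + 0)² = (13 + 0)² = 13² = 169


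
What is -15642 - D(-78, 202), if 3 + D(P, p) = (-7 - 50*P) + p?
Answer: -19734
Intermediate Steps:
D(P, p) = -10 + p - 50*P (D(P, p) = -3 + ((-7 - 50*P) + p) = -3 + (-7 + p - 50*P) = -10 + p - 50*P)
-15642 - D(-78, 202) = -15642 - (-10 + 202 - 50*(-78)) = -15642 - (-10 + 202 + 3900) = -15642 - 1*4092 = -15642 - 4092 = -19734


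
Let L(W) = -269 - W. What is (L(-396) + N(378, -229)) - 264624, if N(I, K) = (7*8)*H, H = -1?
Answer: -264553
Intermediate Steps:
N(I, K) = -56 (N(I, K) = (7*8)*(-1) = 56*(-1) = -56)
(L(-396) + N(378, -229)) - 264624 = ((-269 - 1*(-396)) - 56) - 264624 = ((-269 + 396) - 56) - 264624 = (127 - 56) - 264624 = 71 - 264624 = -264553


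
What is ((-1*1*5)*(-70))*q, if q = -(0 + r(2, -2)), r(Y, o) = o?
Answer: 700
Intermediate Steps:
q = 2 (q = -(0 - 2) = -(-2) = -1*(-2) = 2)
((-1*1*5)*(-70))*q = ((-1*1*5)*(-70))*2 = (-1*5*(-70))*2 = -5*(-70)*2 = 350*2 = 700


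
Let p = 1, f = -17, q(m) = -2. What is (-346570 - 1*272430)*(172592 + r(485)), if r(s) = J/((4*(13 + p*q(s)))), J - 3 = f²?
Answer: -1175224115000/11 ≈ -1.0684e+11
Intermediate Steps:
J = 292 (J = 3 + (-17)² = 3 + 289 = 292)
r(s) = 73/11 (r(s) = 292/((4*(13 + 1*(-2)))) = 292/((4*(13 - 2))) = 292/((4*11)) = 292/44 = 292*(1/44) = 73/11)
(-346570 - 1*272430)*(172592 + r(485)) = (-346570 - 1*272430)*(172592 + 73/11) = (-346570 - 272430)*(1898585/11) = -619000*1898585/11 = -1175224115000/11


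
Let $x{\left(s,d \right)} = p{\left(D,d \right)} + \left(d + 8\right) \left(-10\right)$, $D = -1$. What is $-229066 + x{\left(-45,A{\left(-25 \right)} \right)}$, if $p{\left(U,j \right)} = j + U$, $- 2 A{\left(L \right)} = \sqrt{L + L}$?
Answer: $-229147 + \frac{45 i \sqrt{2}}{2} \approx -2.2915 \cdot 10^{5} + 31.82 i$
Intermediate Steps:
$A{\left(L \right)} = - \frac{\sqrt{2} \sqrt{L}}{2}$ ($A{\left(L \right)} = - \frac{\sqrt{L + L}}{2} = - \frac{\sqrt{2 L}}{2} = - \frac{\sqrt{2} \sqrt{L}}{2}$)
$p{\left(U,j \right)} = U + j$
$x{\left(s,d \right)} = -81 - 9 d$ ($x{\left(s,d \right)} = \left(-1 + d\right) + \left(d + 8\right) \left(-10\right) = \left(-1 + d\right) + \left(8 + d\right) \left(-10\right) = \left(-1 + d\right) - \left(80 + 10 d\right) = -81 - 9 d$)
$-229066 + x{\left(-45,A{\left(-25 \right)} \right)} = -229066 - \left(81 + 9 \left(- \frac{\sqrt{2} \sqrt{-25}}{2}\right)\right) = -229066 - \left(81 + 9 \left(- \frac{\sqrt{2} \cdot 5 i}{2}\right)\right) = -229066 - \left(81 + 9 \left(- \frac{5 i \sqrt{2}}{2}\right)\right) = -229066 - \left(81 - \frac{45 i \sqrt{2}}{2}\right) = -229147 + \frac{45 i \sqrt{2}}{2}$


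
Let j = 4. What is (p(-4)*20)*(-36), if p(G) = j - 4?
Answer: 0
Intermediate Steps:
p(G) = 0 (p(G) = 4 - 4 = 0)
(p(-4)*20)*(-36) = (0*20)*(-36) = 0*(-36) = 0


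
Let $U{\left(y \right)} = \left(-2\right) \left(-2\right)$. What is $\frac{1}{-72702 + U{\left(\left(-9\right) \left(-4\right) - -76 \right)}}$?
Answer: $- \frac{1}{72698} \approx -1.3756 \cdot 10^{-5}$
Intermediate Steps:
$U{\left(y \right)} = 4$
$\frac{1}{-72702 + U{\left(\left(-9\right) \left(-4\right) - -76 \right)}} = \frac{1}{-72702 + 4} = \frac{1}{-72698} = - \frac{1}{72698}$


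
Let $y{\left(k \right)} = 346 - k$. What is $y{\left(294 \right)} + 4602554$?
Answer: $4602606$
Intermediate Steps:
$y{\left(294 \right)} + 4602554 = \left(346 - 294\right) + 4602554 = 52 + 4602554 = 4602606$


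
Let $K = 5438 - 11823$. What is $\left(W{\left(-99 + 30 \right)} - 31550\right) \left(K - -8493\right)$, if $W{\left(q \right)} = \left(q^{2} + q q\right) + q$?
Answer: $-46580476$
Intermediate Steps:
$K = -6385$
$W{\left(q \right)} = q + 2 q^{2}$ ($W{\left(q \right)} = \left(q^{2} + q^{2}\right) + q = 2 q^{2} + q = q + 2 q^{2}$)
$\left(W{\left(-99 + 30 \right)} - 31550\right) \left(K - -8493\right) = \left(\left(-99 + 30\right) \left(1 + 2 \left(-99 + 30\right)\right) - 31550\right) \left(-6385 - -8493\right) = \left(- 69 \left(1 + 2 \left(-69\right)\right) - 31550\right) \left(-6385 + 8493\right) = \left(- 69 \left(1 - 138\right) - 31550\right) 2108 = \left(\left(-69\right) \left(-137\right) - 31550\right) 2108 = \left(9453 - 31550\right) 2108 = \left(-22097\right) 2108 = -46580476$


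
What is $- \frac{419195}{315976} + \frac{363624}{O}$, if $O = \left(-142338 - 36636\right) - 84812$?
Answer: $- \frac{112737114647}{41675022568} \approx -2.7051$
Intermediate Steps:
$O = -263786$ ($O = -178974 - 84812 = -263786$)
$- \frac{419195}{315976} + \frac{363624}{O} = - \frac{419195}{315976} + \frac{363624}{-263786} = \left(-419195\right) \frac{1}{315976} + 363624 \left(- \frac{1}{263786}\right) = - \frac{419195}{315976} - \frac{181812}{131893} = - \frac{112737114647}{41675022568}$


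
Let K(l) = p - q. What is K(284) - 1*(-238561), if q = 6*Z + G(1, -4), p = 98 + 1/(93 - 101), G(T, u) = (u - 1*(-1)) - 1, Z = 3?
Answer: 1909159/8 ≈ 2.3865e+5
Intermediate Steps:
G(T, u) = u (G(T, u) = (u + 1) - 1 = (1 + u) - 1 = u)
p = 783/8 (p = 98 + 1/(-8) = 98 - ⅛ = 783/8 ≈ 97.875)
q = 14 (q = 6*3 - 4 = 18 - 4 = 14)
K(l) = 671/8 (K(l) = 783/8 - 1*14 = 783/8 - 14 = 671/8)
K(284) - 1*(-238561) = 671/8 - 1*(-238561) = 671/8 + 238561 = 1909159/8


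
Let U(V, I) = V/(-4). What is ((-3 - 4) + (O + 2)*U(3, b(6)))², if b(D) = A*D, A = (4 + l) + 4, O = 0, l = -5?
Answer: 289/4 ≈ 72.250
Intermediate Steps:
A = 3 (A = (4 - 5) + 4 = -1 + 4 = 3)
b(D) = 3*D
U(V, I) = -V/4 (U(V, I) = V*(-¼) = -V/4)
((-3 - 4) + (O + 2)*U(3, b(6)))² = ((-3 - 4) + (0 + 2)*(-¼*3))² = (-7 + 2*(-¾))² = (-7 - 3/2)² = (-17/2)² = 289/4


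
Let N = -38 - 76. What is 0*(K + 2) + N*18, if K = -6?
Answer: -2052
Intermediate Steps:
N = -114
0*(K + 2) + N*18 = 0*(-6 + 2) - 114*18 = 0*(-4) - 2052 = 0 - 2052 = -2052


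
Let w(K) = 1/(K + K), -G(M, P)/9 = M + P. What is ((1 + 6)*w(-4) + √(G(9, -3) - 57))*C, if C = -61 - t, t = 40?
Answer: 707/8 - 101*I*√111 ≈ 88.375 - 1064.1*I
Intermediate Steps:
G(M, P) = -9*M - 9*P (G(M, P) = -9*(M + P) = -9*M - 9*P)
w(K) = 1/(2*K)
C = -101 (C = -61 - 1*40 = -61 - 40 = -101)
((1 + 6)*w(-4) + √(G(9, -3) - 57))*C = ((1 + 6)*((½)/(-4)) + √((-9*9 - 9*(-3)) - 57))*(-101) = (7*((½)*(-¼)) + √((-81 + 27) - 57))*(-101) = (7*(-⅛) + √(-54 - 57))*(-101) = (-7/8 + √(-111))*(-101) = (-7/8 + I*√111)*(-101) = 707/8 - 101*I*√111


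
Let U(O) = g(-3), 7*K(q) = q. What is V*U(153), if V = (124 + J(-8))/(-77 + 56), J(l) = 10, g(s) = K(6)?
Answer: -268/49 ≈ -5.4694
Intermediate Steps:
K(q) = q/7
g(s) = 6/7 (g(s) = (⅐)*6 = 6/7)
U(O) = 6/7
V = -134/21 (V = (124 + 10)/(-77 + 56) = 134/(-21) = 134*(-1/21) = -134/21 ≈ -6.3810)
V*U(153) = -134/21*6/7 = -268/49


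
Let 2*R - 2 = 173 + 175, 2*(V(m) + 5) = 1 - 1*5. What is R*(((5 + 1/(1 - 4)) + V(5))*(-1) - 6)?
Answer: -1925/3 ≈ -641.67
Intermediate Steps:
V(m) = -7 (V(m) = -5 + (1 - 1*5)/2 = -5 + (1 - 5)/2 = -5 + (½)*(-4) = -5 - 2 = -7)
R = 175 (R = 1 + (173 + 175)/2 = 1 + (½)*348 = 1 + 174 = 175)
R*(((5 + 1/(1 - 4)) + V(5))*(-1) - 6) = 175*(((5 + 1/(1 - 4)) - 7)*(-1) - 6) = 175*(((5 + 1/(-3)) - 7)*(-1) - 6) = 175*(((5 - ⅓) - 7)*(-1) - 6) = 175*((14/3 - 7)*(-1) - 6) = 175*(-7/3*(-1) - 6) = 175*(7/3 - 6) = 175*(-11/3) = -1925/3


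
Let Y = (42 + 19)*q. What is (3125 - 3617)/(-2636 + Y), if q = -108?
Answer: 123/2306 ≈ 0.053339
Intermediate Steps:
Y = -6588 (Y = (42 + 19)*(-108) = 61*(-108) = -6588)
(3125 - 3617)/(-2636 + Y) = (3125 - 3617)/(-2636 - 6588) = -492/(-9224) = -492*(-1/9224) = 123/2306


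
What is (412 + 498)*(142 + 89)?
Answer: 210210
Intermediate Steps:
(412 + 498)*(142 + 89) = 910*231 = 210210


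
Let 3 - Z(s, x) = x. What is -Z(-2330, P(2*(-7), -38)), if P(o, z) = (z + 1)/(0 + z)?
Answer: -77/38 ≈ -2.0263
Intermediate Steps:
P(o, z) = (1 + z)/z
Z(s, x) = 3 - x
-Z(-2330, P(2*(-7), -38)) = -(3 - (1 - 38)/(-38)) = -(3 - (-1)*(-37)/38) = -(3 - 1*37/38) = -(3 - 37/38) = -1*77/38 = -77/38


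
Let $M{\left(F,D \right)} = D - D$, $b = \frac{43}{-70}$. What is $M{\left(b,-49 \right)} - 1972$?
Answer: $-1972$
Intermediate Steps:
$b = - \frac{43}{70}$ ($b = 43 \left(- \frac{1}{70}\right) = - \frac{43}{70} \approx -0.61429$)
$M{\left(F,D \right)} = 0$
$M{\left(b,-49 \right)} - 1972 = 0 - 1972 = -1972$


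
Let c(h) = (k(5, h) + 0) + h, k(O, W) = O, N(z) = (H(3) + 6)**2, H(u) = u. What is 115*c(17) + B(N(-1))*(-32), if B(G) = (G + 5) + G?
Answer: -2814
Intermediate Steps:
N(z) = 81 (N(z) = (3 + 6)**2 = 9**2 = 81)
B(G) = 5 + 2*G (B(G) = (5 + G) + G = 5 + 2*G)
c(h) = 5 + h (c(h) = (5 + 0) + h = 5 + h)
115*c(17) + B(N(-1))*(-32) = 115*(5 + 17) + (5 + 2*81)*(-32) = 115*22 + (5 + 162)*(-32) = 2530 + 167*(-32) = 2530 - 5344 = -2814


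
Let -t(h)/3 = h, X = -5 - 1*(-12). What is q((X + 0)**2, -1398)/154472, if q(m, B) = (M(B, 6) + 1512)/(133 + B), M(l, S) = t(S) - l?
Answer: -723/48851770 ≈ -1.4800e-5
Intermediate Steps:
X = 7 (X = -5 + 12 = 7)
t(h) = -3*h
M(l, S) = -l - 3*S (M(l, S) = -3*S - l = -l - 3*S)
q(m, B) = (1494 - B)/(133 + B) (q(m, B) = ((-B - 3*6) + 1512)/(133 + B) = ((-B - 18) + 1512)/(133 + B) = ((-18 - B) + 1512)/(133 + B) = (1494 - B)/(133 + B))
q((X + 0)**2, -1398)/154472 = ((1494 - 1*(-1398))/(133 - 1398))/154472 = ((1494 + 1398)/(-1265))*(1/154472) = -1/1265*2892*(1/154472) = -2892/1265*1/154472 = -723/48851770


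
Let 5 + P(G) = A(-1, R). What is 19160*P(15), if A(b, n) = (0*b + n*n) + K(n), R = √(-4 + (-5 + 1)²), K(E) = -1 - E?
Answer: 114960 - 38320*√3 ≈ 48588.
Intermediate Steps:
R = 2*√3 (R = √(-4 + (-4)²) = √(-4 + 16) = √12 = 2*√3 ≈ 3.4641)
A(b, n) = -1 + n² - n (A(b, n) = (0*b + n*n) + (-1 - n) = (0 + n²) + (-1 - n) = n² + (-1 - n) = -1 + n² - n)
P(G) = 6 - 2*√3 (P(G) = -5 + (-1 + (2*√3)² - 2*√3) = -5 + (-1 + 12 - 2*√3) = -5 + (11 - 2*√3) = 6 - 2*√3)
19160*P(15) = 19160*(6 - 2*√3) = 114960 - 38320*√3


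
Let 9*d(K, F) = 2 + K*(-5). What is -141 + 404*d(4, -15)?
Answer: -949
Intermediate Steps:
d(K, F) = 2/9 - 5*K/9 (d(K, F) = (2 + K*(-5))/9 = (2 - 5*K)/9 = 2/9 - 5*K/9)
-141 + 404*d(4, -15) = -141 + 404*(2/9 - 5/9*4) = -141 + 404*(2/9 - 20/9) = -141 + 404*(-2) = -141 - 808 = -949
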